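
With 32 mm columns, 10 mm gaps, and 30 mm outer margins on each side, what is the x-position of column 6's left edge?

Before column 6: the margin + 5 columns + 5 gaps.
Offset = 30 + 5·(32 + 10) = 30 + 210 = 240 mm.

240 mm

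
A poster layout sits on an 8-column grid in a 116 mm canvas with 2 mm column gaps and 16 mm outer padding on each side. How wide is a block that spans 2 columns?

19.5 mm

Subtract both margins: 116 − 2·16 = 84 mm.
84 − 7·2 = 70; ÷8 gives c = 8.75 mm.
Span of 2: 2·8.75 + 1·2 = 17.5 + 2 = 19.5 mm.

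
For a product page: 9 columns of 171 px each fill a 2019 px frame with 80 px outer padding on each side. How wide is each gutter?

Inside the margins: 2019 − 160 = 1859 px.
Columns use 1539 px, leaving 320 px across 8 gutters = 40 px each.

40 px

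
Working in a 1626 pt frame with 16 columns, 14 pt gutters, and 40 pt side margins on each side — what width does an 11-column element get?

1058.5 pt

Inside the margins: 1626 − 80 = 1546 pt.
16 columns + 15 gutters: 16c + 15·14 = 1546.
16c = 1546 − 210 = 1336, so c = 83.5 pt.
Span of 11: 11·83.5 + 10·14 = 918.5 + 140 = 1058.5 pt.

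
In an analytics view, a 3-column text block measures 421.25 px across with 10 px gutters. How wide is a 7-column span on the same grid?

996.25 px

3c + 2·10 = 421.25 → 3c = 401.25 → c = 133.75 px.
Span of 7: 7·133.75 + 6·10 = 936.25 + 60 = 996.25 px.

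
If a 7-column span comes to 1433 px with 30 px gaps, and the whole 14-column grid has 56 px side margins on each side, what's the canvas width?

7 columns + 6 gaps: 7c + 6·30 = 1433.
7c = 1433 − 180 = 1253, so c = 179 px.
Total width: 2·56 + 14·179 + 13·30 = 3008 px.

3008 px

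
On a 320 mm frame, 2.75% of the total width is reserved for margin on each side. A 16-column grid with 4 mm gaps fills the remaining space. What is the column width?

15.15 mm

Margins: 2.75% × 320 = 8.8 mm each, so content = 320 − 17.6 = 302.4 mm.
16c + 15·4 = 302.4 → 16c = 242.4 → c = 15.15 mm.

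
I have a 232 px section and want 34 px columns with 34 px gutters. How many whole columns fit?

Each extra column adds 34 + 34 = 68 px.
(232 + 34) / 68 = 3.91, so 3 columns fit.

3 columns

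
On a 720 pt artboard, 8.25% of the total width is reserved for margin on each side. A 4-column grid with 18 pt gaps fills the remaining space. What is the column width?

Each margin = 8.25% of 720 = 59.4 pt; content = 720 − 2·59.4 = 601.2 pt.
601.2 − 3·18 = 547.2; ÷4 gives c = 136.8 pt.

136.8 pt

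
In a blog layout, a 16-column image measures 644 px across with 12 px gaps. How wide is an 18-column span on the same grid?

644 − 15·12 = 464; ÷16 gives c = 29 px.
18 columns plus 17 gaps: 522 + 204 = 726 px.

726 px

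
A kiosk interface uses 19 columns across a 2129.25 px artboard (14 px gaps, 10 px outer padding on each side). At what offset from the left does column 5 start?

Content = 2129.25 − 2·10 = 2109.25 px.
19c + 18·14 = 2109.25 → 19c = 1857.25 → c = 97.75 px.
Each column+gutter stride is 111.75 px; 4 of them past the 10 px margin is 10 + 447 = 457 px.

457 px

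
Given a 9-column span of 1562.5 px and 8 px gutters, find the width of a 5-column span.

864.5 px

Subtracting 8 gutters of 8 leaves 1498.5 for 9 columns, so c = 166.5 px.
5-column span = 5·166.5 + 4·8 = 864.5 px.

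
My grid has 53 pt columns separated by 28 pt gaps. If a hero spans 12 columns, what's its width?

12-column span = 12·53 + 11·28 = 944 pt.

944 pt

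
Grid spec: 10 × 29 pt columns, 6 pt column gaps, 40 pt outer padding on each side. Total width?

Adding margins, columns and gutters: 80 + 290 + 54 = 424 pt.

424 pt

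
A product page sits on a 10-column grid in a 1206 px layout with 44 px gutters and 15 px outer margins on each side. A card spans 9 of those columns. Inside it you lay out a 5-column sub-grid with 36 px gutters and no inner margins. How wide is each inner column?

182 px

Outer content = 1206 − 2·15 = 1176 px.
Subtracting 9 gutters of 44 leaves 780 for 10 columns, so c = 78 px.
9-column span = 9·78 + 8·44 = 1054 px.
1054 − 4·36 = 910; ÷5 gives d = 182 px.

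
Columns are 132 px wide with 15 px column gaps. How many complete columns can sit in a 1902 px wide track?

13 columns

k columns need k·132 + (k−1)·15 = k·147 − 15.
k·147 − 15 ≤ 1902 → k ≤ 1917 / 147 ≈ 13.04, so k = 13.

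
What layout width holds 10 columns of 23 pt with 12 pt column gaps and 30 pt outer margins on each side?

398 pt

Adding margins, columns and gutters: 60 + 230 + 108 = 398 pt.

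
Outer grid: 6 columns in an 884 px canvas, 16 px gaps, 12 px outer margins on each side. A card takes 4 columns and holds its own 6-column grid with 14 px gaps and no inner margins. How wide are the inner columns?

83 px

Subtract both margins: 884 − 2·12 = 860 px.
860 − 5·16 = 780; ÷6 gives c = 130 px.
4-column span = 4·130 + 3·16 = 568 px.
568 − 5·14 = 498; ÷6 gives d = 83 px.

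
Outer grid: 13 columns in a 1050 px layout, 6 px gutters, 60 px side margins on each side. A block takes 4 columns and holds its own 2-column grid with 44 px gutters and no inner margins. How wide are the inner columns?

Subtract both margins: 1050 − 2·60 = 930 px.
13 columns + 12 gutters: 13c + 12·6 = 930.
13c = 930 − 72 = 858, so c = 66 px.
Span of 4: 4·66 + 3·6 = 264 + 18 = 282 px.
2d + 1·44 = 282 → 2d = 238 → d = 119 px.

119 px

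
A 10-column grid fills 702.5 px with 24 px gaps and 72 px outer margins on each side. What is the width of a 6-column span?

Take off 144 px of margins, leaving 558.5 px.
10 columns + 9 gaps: 10c + 9·24 = 558.5.
10c = 558.5 − 216 = 342.5, so c = 34.25 px.
Span of 6: 6·34.25 + 5·24 = 205.5 + 120 = 325.5 px.

325.5 px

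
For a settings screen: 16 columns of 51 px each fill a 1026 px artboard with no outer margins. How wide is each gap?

14 px

Columns use 816 px, leaving 210 px across 15 gaps = 14 px each.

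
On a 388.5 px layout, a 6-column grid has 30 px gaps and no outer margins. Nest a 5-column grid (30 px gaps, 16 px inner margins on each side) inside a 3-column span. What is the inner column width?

6c + 5·30 = 388.5 → 6c = 238.5 → c = 39.75 px.
3-column span = 3·39.75 + 2·30 = 179.25 px.
Inner content = 179.25 − 2·16 = 147.25 px.
147.25 − 4·30 = 27.25; ÷5 gives d = 5.45 px.

5.45 px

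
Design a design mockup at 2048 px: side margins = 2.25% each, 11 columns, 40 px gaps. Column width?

141.44 px

Margins: 2.25% × 2048 = 46.08 px each, so content = 2048 − 92.16 = 1955.84 px.
11 columns + 10 gaps: 11c + 10·40 = 1955.84.
11c = 1955.84 − 400 = 1555.84, so c = 141.44 px.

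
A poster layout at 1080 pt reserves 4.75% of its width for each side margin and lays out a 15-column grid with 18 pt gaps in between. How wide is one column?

48.36 pt

Margins: 4.75% × 1080 = 51.3 pt each, so content = 1080 − 102.6 = 977.4 pt.
Subtracting 14 gaps of 18 leaves 725.4 for 15 columns, so c = 48.36 pt.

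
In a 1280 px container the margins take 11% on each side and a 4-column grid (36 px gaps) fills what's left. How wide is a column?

222.6 px

Margins: 11% × 1280 = 140.8 px each, so content = 1280 − 281.6 = 998.4 px.
Subtracting 3 gaps of 36 leaves 890.4 for 4 columns, so c = 222.6 px.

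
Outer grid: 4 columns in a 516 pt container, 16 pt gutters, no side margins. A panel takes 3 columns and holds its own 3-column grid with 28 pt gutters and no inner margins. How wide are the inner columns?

4 columns + 3 gutters: 4c + 3·16 = 516.
4c = 516 − 48 = 468, so c = 117 pt.
3-column span = 3·117 + 2·16 = 383 pt.
Subtracting 2 gutters of 28 leaves 327 for 3 columns, so d = 109 pt.

109 pt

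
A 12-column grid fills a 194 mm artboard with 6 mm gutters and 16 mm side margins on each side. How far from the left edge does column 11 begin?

156 mm

Inside the margins: 194 − 32 = 162 mm.
162 − 11·6 = 96; ÷12 gives c = 8 mm.
Before column 11: the margin + 10 columns + 10 gutters.
Offset = 16 + 10·(8 + 6) = 16 + 140 = 156 mm.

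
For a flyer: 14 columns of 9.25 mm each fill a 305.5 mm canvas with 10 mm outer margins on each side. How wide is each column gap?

12 mm

Subtract both margins: 305.5 − 2·10 = 285.5 mm.
14·9.25 + 13g = 285.5 → 13g = 156 → g = 12 mm.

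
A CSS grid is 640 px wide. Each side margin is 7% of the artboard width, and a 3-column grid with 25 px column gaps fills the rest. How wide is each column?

166.8 px

640 × (1 − 2·7%) = 640 × 86% = 550.4 px for the columns.
Subtracting 2 column gaps of 25 leaves 500.4 for 3 columns, so c = 166.8 px.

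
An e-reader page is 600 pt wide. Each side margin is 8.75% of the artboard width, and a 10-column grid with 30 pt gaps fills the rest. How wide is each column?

22.5 pt

600 × (1 − 2·8.75%) = 600 × 82.5% = 495 pt for the columns.
495 − 9·30 = 225; ÷10 gives c = 22.5 pt.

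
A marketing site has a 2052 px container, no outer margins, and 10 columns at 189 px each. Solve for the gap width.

18 px

Columns use 1890 px, leaving 162 px across 9 gaps = 18 px each.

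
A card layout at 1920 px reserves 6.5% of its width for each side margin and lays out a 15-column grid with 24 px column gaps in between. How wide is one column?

88.96 px

Margins: 6.5% × 1920 = 124.8 px each, so content = 1920 − 249.6 = 1670.4 px.
Subtracting 14 column gaps of 24 leaves 1334.4 for 15 columns, so c = 88.96 px.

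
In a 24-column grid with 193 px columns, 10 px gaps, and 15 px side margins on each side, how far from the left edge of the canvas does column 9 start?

Column 9 starts at margin + 8·(column + gutter) = 15 + 8·203 = 1639 px.

1639 px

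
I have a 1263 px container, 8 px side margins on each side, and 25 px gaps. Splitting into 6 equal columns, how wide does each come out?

Inside the margins: 1263 − 16 = 1247 px.
Subtracting 5 gaps of 25 leaves 1122 for 6 columns, so c = 187 px.

187 px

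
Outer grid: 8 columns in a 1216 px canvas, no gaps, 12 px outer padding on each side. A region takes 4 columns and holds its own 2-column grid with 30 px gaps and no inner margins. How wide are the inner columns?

283 px

Subtract both margins: 1216 − 2·12 = 1192 px.
1192 / 8 = 149 px per column.
4-column span = 4·149 = 596 px.
596 − 1·30 = 566; ÷2 gives d = 283 px.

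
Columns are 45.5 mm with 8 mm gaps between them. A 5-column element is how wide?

259.5 mm

5-column span = 5·45.5 + 4·8 = 259.5 mm.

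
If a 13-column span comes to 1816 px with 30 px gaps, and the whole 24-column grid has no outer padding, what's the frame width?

3378 px

Subtracting 12 gaps of 30 leaves 1456 for 13 columns, so c = 112 px.
Frame = 24·112 + 23·30 = 2688 + 690 = 3378 px.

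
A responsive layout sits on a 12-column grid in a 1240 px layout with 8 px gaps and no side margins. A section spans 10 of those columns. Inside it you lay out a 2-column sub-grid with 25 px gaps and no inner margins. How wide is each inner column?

503.5 px

12 columns + 11 gaps: 12c + 11·8 = 1240.
12c = 1240 − 88 = 1152, so c = 96 px.
10-column span = 10·96 + 9·8 = 1032 px.
2 columns + 1 gap: 2d + 1·25 = 1032.
2d = 1032 − 25 = 1007, so d = 503.5 px.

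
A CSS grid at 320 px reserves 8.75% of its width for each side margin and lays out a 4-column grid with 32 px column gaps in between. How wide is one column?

42 px

Each margin = 8.75% of 320 = 28 px; content = 320 − 2·28 = 264 px.
4c + 3·32 = 264 → 4c = 168 → c = 42 px.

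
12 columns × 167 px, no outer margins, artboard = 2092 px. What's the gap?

12·167 + 11g = 2092 → 11g = 88 → g = 8 px.

8 px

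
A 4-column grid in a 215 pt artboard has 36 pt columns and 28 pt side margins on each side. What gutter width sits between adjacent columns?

Content width = 215 − 2·28 = 159 pt.
Columns use 144 pt, leaving 15 pt across 3 gutters = 5 pt each.

5 pt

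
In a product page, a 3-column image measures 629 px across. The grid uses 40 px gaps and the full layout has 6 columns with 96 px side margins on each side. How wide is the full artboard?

1490 px

Subtracting 2 gaps of 40 leaves 549 for 3 columns, so c = 183 px.
Adding margins, columns and gutters: 192 + 1098 + 200 = 1490 px.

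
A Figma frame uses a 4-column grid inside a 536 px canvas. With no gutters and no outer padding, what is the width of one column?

134 px

4c = 536 → c = 134 px.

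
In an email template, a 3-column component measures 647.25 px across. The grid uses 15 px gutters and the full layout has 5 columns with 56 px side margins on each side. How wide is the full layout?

1200.75 px

647.25 − 2·15 = 617.25; ÷3 gives c = 205.75 px.
Total width: 2·56 + 5·205.75 + 4·15 = 1200.75 px.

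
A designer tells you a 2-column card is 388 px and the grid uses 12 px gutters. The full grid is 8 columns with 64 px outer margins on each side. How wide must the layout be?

2 columns + 1 gutter: 2c + 1·12 = 388.
2c = 388 − 12 = 376, so c = 188 px.
Layout = 2·64 + 8·188 + 7·12 = 128 + 1504 + 84 = 1716 px.

1716 px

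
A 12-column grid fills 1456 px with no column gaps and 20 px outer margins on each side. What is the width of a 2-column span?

Subtract both margins: 1456 − 2·20 = 1416 px.
1416 / 12 = 118 px per column.
2-column span = 2·118 = 236 px.

236 px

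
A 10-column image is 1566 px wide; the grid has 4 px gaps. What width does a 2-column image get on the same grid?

Subtracting 9 gaps of 4 leaves 1530 for 10 columns, so c = 153 px.
Span of 2: 2·153 + 1·4 = 306 + 4 = 310 px.

310 px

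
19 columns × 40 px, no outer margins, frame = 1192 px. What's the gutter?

19 columns take 19·40 = 760 px; remaining 432 splits into 18 gutters.
g = 432 / 18 = 24 px.

24 px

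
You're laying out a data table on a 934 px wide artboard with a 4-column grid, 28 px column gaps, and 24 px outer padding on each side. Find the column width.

Take off 48 px of margins, leaving 886 px.
Subtracting 3 column gaps of 28 leaves 802 for 4 columns, so c = 200.5 px.

200.5 px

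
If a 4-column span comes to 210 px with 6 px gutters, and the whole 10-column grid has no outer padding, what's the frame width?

210 − 3·6 = 192; ÷4 gives c = 48 px.
Summing: 480 + 54 = 534 px.

534 px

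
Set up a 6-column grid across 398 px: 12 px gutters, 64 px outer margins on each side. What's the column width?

Take off 128 px of margins, leaving 270 px.
Subtracting 5 gutters of 12 leaves 210 for 6 columns, so c = 35 px.

35 px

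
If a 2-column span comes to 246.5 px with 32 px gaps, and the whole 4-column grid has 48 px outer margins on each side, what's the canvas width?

621 px

Subtracting 1 gap of 32 leaves 214.5 for 2 columns, so c = 107.25 px.
Total width: 2·48 + 4·107.25 + 3·32 = 621 px.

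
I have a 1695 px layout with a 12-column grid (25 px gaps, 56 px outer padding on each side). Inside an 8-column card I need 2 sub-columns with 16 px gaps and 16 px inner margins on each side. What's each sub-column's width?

499.5 px

Inside the margins: 1695 − 112 = 1583 px.
12c + 11·25 = 1583 → 12c = 1308 → c = 109 px.
Span of 8: 8·109 + 7·25 = 872 + 175 = 1047 px.
Inner content = 1047 − 2·16 = 1015 px.
Subtracting 1 gap of 16 leaves 999 for 2 columns, so d = 499.5 px.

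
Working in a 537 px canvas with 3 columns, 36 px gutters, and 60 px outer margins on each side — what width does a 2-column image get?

Content width = 537 − 2·60 = 417 px.
3c + 2·36 = 417 → 3c = 345 → c = 115 px.
2-column span = 2·115 + 1·36 = 266 px.

266 px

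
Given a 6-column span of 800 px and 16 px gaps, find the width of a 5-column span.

664 px

6 columns + 5 gaps: 6c + 5·16 = 800.
6c = 800 − 80 = 720, so c = 120 px.
5-column span = 5·120 + 4·16 = 664 px.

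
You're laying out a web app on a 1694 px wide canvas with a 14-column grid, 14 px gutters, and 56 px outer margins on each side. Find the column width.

100 px

Inside the margins: 1694 − 112 = 1582 px.
Subtracting 13 gutters of 14 leaves 1400 for 14 columns, so c = 100 px.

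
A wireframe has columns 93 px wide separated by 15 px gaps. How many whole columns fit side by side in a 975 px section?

9 columns

Each extra column adds 93 + 15 = 108 px.
(975 + 15) / 108 = 9.17, so 9 columns fit.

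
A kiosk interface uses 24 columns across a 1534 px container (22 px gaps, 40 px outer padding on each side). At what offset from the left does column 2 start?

Inside the margins: 1534 − 80 = 1454 px.
24c + 23·22 = 1454 → 24c = 948 → c = 39.5 px.
Column 2 starts at margin + 1·(column + gutter) = 40 + 1·61.5 = 101.5 px.

101.5 px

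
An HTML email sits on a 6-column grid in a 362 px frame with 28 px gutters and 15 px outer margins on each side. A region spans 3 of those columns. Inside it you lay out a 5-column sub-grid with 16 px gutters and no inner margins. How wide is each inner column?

17.6 px

Subtract both margins: 362 − 2·15 = 332 px.
Subtracting 5 gutters of 28 leaves 192 for 6 columns, so c = 32 px.
Span of 3: 3·32 + 2·28 = 96 + 56 = 152 px.
5 columns + 4 gutters: 5d + 4·16 = 152.
5d = 152 − 64 = 88, so d = 17.6 px.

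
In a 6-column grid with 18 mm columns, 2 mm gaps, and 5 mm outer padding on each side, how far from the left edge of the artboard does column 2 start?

25 mm

Column 2 starts at margin + 1·(column + gutter) = 5 + 1·20 = 25 mm.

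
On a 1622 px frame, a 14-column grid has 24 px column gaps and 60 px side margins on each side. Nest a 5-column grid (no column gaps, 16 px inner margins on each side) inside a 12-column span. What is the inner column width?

250.4 px

Subtract both margins: 1622 − 2·60 = 1502 px.
14 columns + 13 column gaps: 14c + 13·24 = 1502.
14c = 1502 − 312 = 1190, so c = 85 px.
12 columns plus 11 column gaps: 1020 + 264 = 1284 px.
Inner content = 1284 − 2·16 = 1252 px.
1252 / 5 = 250.4 px per column.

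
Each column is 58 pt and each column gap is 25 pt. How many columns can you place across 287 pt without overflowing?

Each extra column adds 58 + 25 = 83 pt.
(287 + 25) / 83 = 3.76, so 3 columns fit.

3 columns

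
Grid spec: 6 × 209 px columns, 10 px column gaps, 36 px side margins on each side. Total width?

1376 px

Adding margins, columns and gutters: 72 + 1254 + 50 = 1376 px.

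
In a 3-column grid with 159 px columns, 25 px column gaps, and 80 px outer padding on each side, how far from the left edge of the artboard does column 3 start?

448 px

Each column+gutter stride is 184 px; 2 of them past the 80 px margin is 80 + 368 = 448 px.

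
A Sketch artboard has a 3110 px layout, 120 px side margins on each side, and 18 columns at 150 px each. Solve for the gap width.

10 px

Inside the margins: 3110 − 240 = 2870 px.
18·150 + 17g = 2870 → 17g = 170 → g = 10 px.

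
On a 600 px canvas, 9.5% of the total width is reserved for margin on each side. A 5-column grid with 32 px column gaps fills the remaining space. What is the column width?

600 × (1 − 2·9.5%) = 600 × 81% = 486 px for the columns.
486 − 4·32 = 358; ÷5 gives c = 71.6 px.

71.6 px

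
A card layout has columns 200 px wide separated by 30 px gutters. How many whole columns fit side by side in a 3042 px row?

Each extra column adds 200 + 30 = 230 px.
(3042 + 30) / 230 = 13.36, so 13 columns fit.

13 columns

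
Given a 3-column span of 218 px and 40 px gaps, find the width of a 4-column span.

3c + 2·40 = 218 → 3c = 138 → c = 46 px.
4-column span = 4·46 + 3·40 = 304 px.

304 px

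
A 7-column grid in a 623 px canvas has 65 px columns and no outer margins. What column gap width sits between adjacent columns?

Columns use 455 px, leaving 168 px across 6 column gaps = 28 px each.

28 px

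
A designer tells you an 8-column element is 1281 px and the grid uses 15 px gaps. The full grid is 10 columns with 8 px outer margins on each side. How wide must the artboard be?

1621 px

1281 − 7·15 = 1176; ÷8 gives c = 147 px.
Artboard = 2·8 + 10·147 + 9·15 = 16 + 1470 + 135 = 1621 px.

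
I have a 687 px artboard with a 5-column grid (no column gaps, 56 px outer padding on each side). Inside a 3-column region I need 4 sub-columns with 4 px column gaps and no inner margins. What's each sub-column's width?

Outer content = 687 − 2·56 = 575 px.
575 / 5 = 115 px per column.
With no column gaps, 3 columns span 3·115 = 345 px.
Subtracting 3 column gaps of 4 leaves 333 for 4 columns, so d = 83.25 px.

83.25 px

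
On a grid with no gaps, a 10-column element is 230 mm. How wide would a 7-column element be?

230 / 10 = 23 mm per column.
7-column span = 7·23 = 161 mm.

161 mm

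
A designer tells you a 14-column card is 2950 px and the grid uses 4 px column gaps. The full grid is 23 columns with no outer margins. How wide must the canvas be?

Subtracting 13 column gaps of 4 leaves 2898 for 14 columns, so c = 207 px.
Canvas = 23·207 + 22·4 = 4761 + 88 = 4849 px.

4849 px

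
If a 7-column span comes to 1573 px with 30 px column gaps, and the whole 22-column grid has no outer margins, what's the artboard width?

5008 px

1573 − 6·30 = 1393; ÷7 gives c = 199 px.
Artboard = 22·199 + 21·30 = 4378 + 630 = 5008 px.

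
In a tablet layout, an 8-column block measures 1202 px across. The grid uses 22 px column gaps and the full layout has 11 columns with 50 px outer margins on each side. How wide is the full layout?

1761 px

8 columns + 7 column gaps: 8c + 7·22 = 1202.
8c = 1202 − 154 = 1048, so c = 131 px.
Layout = 2·50 + 11·131 + 10·22 = 100 + 1441 + 220 = 1761 px.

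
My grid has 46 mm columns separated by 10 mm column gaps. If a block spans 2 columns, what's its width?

2-column span = 2·46 + 1·10 = 102 mm.

102 mm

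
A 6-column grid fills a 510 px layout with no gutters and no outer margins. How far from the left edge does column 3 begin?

170 px

6c = 510 → c = 85 px.
Before column 3: 2 columns + 2 gutters.
Offset = 2·(85 + 0) = 2·85 = 170 px.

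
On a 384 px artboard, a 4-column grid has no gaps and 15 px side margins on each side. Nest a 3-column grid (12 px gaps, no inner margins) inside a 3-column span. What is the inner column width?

80.5 px

Inside the margins: 384 − 30 = 354 px.
354 / 4 = 88.5 px per column.
With no gaps, 3 columns span 3·88.5 = 265.5 px.
3d + 2·12 = 265.5 → 3d = 241.5 → d = 80.5 px.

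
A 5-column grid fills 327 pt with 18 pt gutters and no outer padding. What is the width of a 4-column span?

258 pt

5c + 4·18 = 327 → 5c = 255 → c = 51 pt.
Span of 4: 4·51 + 3·18 = 204 + 54 = 258 pt.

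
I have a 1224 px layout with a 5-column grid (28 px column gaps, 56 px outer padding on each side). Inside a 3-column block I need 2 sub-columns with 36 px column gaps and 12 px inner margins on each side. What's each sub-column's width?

Outer content = 1224 − 2·56 = 1112 px.
5c + 4·28 = 1112 → 5c = 1000 → c = 200 px.
Span of 3: 3·200 + 2·28 = 600 + 56 = 656 px.
Inner content = 656 − 2·12 = 632 px.
2 columns + 1 column gap: 2d + 1·36 = 632.
2d = 632 − 36 = 596, so d = 298 px.

298 px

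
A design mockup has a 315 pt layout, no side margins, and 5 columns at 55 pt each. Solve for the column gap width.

Columns use 275 pt, leaving 40 pt across 4 column gaps = 10 pt each.

10 pt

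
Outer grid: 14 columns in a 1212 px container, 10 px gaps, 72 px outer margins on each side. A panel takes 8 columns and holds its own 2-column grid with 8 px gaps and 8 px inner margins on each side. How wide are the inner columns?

Take off 144 px of margins, leaving 1068 px.
1068 − 13·10 = 938; ÷14 gives c = 67 px.
8-column span = 8·67 + 7·10 = 606 px.
Inner content = 606 − 2·8 = 590 px.
590 − 1·8 = 582; ÷2 gives d = 291 px.

291 px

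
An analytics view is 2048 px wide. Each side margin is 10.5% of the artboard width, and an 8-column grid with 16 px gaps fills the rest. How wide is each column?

188.24 px

Margins: 10.5% × 2048 = 215.04 px each, so content = 2048 − 430.08 = 1617.92 px.
8 columns + 7 gaps: 8c + 7·16 = 1617.92.
8c = 1617.92 − 112 = 1505.92, so c = 188.24 px.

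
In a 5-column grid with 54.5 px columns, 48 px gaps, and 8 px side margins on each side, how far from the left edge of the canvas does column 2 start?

110.5 px

Column 2 starts at margin + 1·(column + gutter) = 8 + 1·102.5 = 110.5 px.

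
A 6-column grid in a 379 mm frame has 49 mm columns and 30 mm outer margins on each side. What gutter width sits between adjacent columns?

5 mm

Take off 60 mm of margins, leaving 319 mm.
6 columns take 6·49 = 294 mm; remaining 25 splits into 5 gutters.
g = 25 / 5 = 5 mm.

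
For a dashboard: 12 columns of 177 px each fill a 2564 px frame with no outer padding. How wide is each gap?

40 px

12 columns take 12·177 = 2124 px; remaining 440 splits into 11 gaps.
g = 440 / 11 = 40 px.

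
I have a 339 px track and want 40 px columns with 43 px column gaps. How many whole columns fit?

4 columns

k columns need k·40 + (k−1)·43 = k·83 − 43.
k·83 − 43 ≤ 339 → k ≤ 382 / 83 ≈ 4.60, so k = 4.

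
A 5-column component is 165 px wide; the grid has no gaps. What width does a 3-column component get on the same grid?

With no gaps, each column is 165/5 = 33 px.
3-column span = 3·33 = 99 px.

99 px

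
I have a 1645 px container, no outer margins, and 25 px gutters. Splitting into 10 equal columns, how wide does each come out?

10 columns + 9 gutters: 10c + 9·25 = 1645.
10c = 1645 − 225 = 1420, so c = 142 px.

142 px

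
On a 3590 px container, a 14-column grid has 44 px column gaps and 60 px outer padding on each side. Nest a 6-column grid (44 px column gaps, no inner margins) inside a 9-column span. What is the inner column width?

332.5 px

Take off 120 px of margins, leaving 3470 px.
14 columns + 13 column gaps: 14c + 13·44 = 3470.
14c = 3470 − 572 = 2898, so c = 207 px.
9 columns plus 8 column gaps: 1863 + 352 = 2215 px.
Subtracting 5 column gaps of 44 leaves 1995 for 6 columns, so d = 332.5 px.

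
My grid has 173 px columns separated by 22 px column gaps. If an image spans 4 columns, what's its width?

Span of 4: 4·173 + 3·22 = 692 + 66 = 758 px.

758 px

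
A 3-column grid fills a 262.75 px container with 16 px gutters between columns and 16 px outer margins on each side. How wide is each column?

Inside the margins: 262.75 − 32 = 230.75 px.
3c + 2·16 = 230.75 → 3c = 198.75 → c = 66.25 px.

66.25 px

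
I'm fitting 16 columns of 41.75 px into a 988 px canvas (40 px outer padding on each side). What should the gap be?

16 px

Content width = 988 − 2·40 = 908 px.
Columns use 668 px, leaving 240 px across 15 gaps = 16 px each.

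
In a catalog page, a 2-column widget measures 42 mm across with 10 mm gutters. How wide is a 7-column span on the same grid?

172 mm

42 − 1·10 = 32; ÷2 gives c = 16 mm.
Span of 7: 7·16 + 6·10 = 112 + 60 = 172 mm.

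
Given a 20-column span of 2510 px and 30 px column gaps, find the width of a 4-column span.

20c + 19·30 = 2510 → 20c = 1940 → c = 97 px.
4 columns plus 3 column gaps: 388 + 90 = 478 px.

478 px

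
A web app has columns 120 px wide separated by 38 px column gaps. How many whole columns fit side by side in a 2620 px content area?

16 columns: 16·120 + 15·38 = 2490 px ≤ 2620.
17 columns: 2648 px > 2620. So 16.

16 columns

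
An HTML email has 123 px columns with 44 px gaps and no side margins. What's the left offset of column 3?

334 px

Before column 3: 2 columns + 2 gaps.
Offset = 2·(123 + 44) = 2·167 = 334 px.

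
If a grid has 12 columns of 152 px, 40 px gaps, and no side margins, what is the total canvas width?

Total width: 12·152 + 11·40 = 2264 px.

2264 px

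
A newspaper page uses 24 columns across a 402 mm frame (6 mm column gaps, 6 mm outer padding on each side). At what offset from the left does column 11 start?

171 mm

Subtract both margins: 402 − 2·6 = 390 mm.
24 columns + 23 column gaps: 24c + 23·6 = 390.
24c = 390 − 138 = 252, so c = 10.5 mm.
Before column 11: the margin + 10 columns + 10 column gaps.
Offset = 6 + 10·(10.5 + 6) = 6 + 165 = 171 mm.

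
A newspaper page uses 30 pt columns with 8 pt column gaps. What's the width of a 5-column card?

Span of 5: 5·30 + 4·8 = 150 + 32 = 182 pt.

182 pt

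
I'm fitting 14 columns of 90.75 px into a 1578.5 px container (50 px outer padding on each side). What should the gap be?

Subtract both margins: 1578.5 − 2·50 = 1478.5 px.
14 columns take 14·90.75 = 1270.5 px; remaining 208 splits into 13 gaps.
g = 208 / 13 = 16 px.

16 px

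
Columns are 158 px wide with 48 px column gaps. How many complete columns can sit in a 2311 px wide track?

k columns need k·158 + (k−1)·48 = k·206 − 48.
k·206 − 48 ≤ 2311 → k ≤ 2359 / 206 ≈ 11.45, so k = 11.

11 columns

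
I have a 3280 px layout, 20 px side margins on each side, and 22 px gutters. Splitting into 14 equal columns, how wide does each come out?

Subtract both margins: 3280 − 2·20 = 3240 px.
14c + 13·22 = 3240 → 14c = 2954 → c = 211 px.

211 px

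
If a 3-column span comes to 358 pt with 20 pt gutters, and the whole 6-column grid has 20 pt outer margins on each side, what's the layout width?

3 columns + 2 gutters: 3c + 2·20 = 358.
3c = 358 − 40 = 318, so c = 106 pt.
Layout = 2·20 + 6·106 + 5·20 = 40 + 636 + 100 = 776 pt.

776 pt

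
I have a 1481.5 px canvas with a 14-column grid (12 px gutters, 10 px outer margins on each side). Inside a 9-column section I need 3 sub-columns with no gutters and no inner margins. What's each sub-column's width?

311.75 px

Subtract both margins: 1481.5 − 2·10 = 1461.5 px.
14 columns + 13 gutters: 14c + 13·12 = 1461.5.
14c = 1461.5 − 156 = 1305.5, so c = 93.25 px.
9 columns plus 8 gutters: 839.25 + 96 = 935.25 px.
935.25 / 3 = 311.75 px per column.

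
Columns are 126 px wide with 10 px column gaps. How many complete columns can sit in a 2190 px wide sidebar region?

k columns need k·126 + (k−1)·10 = k·136 − 10.
k·136 − 10 ≤ 2190 → k ≤ 2200 / 136 ≈ 16.18, so k = 16.

16 columns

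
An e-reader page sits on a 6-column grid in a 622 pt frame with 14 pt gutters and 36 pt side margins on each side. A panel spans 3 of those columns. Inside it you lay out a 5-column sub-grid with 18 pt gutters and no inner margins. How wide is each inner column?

39.2 pt

Outer content = 622 − 2·36 = 550 pt.
6 columns + 5 gutters: 6c + 5·14 = 550.
6c = 550 − 70 = 480, so c = 80 pt.
3-column span = 3·80 + 2·14 = 268 pt.
5 columns + 4 gutters: 5d + 4·18 = 268.
5d = 268 − 72 = 196, so d = 39.2 pt.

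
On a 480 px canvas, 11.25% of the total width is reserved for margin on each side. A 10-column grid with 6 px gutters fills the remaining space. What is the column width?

31.8 px

480 × (1 − 2·11.25%) = 480 × 77.5% = 372 px for the columns.
10 columns + 9 gutters: 10c + 9·6 = 372.
10c = 372 − 54 = 318, so c = 31.8 px.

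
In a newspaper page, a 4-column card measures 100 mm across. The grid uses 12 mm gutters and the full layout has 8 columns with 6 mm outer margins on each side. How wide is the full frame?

224 mm

4 columns + 3 gutters: 4c + 3·12 = 100.
4c = 100 − 36 = 64, so c = 16 mm.
Total width: 2·6 + 8·16 + 7·12 = 224 mm.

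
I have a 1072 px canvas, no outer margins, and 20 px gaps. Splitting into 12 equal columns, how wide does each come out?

71 px

1072 − 11·20 = 852; ÷12 gives c = 71 px.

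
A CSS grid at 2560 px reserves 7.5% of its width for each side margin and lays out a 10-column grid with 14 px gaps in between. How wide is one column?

205 px

Each margin = 7.5% of 2560 = 192 px; content = 2560 − 2·192 = 2176 px.
10 columns + 9 gaps: 10c + 9·14 = 2176.
10c = 2176 − 126 = 2050, so c = 205 px.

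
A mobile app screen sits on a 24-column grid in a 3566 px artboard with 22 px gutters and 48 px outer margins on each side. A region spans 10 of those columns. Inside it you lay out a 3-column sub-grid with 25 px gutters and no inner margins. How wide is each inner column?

Inside the margins: 3566 − 96 = 3470 px.
24c + 23·22 = 3470 → 24c = 2964 → c = 123.5 px.
Span of 10: 10·123.5 + 9·22 = 1235 + 198 = 1433 px.
3d + 2·25 = 1433 → 3d = 1383 → d = 461 px.

461 px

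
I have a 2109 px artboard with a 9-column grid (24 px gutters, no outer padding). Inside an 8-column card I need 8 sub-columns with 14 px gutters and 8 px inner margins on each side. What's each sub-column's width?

219.75 px

9c + 8·24 = 2109 → 9c = 1917 → c = 213 px.
8-column span = 8·213 + 7·24 = 1872 px.
Inner content = 1872 − 2·8 = 1856 px.
1856 − 7·14 = 1758; ÷8 gives d = 219.75 px.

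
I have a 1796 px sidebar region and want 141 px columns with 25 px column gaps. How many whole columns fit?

10 columns

k columns need k·141 + (k−1)·25 = k·166 − 25.
k·166 − 25 ≤ 1796 → k ≤ 1821 / 166 ≈ 10.97, so k = 10.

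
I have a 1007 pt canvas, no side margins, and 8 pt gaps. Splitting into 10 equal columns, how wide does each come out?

93.5 pt

10 columns + 9 gaps: 10c + 9·8 = 1007.
10c = 1007 − 72 = 935, so c = 93.5 pt.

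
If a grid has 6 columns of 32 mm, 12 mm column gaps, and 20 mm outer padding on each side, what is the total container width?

Container = 2·20 + 6·32 + 5·12 = 40 + 192 + 60 = 292 mm.

292 mm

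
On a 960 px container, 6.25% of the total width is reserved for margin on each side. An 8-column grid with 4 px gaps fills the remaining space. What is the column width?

101.5 px

960 × (1 − 2·6.25%) = 960 × 87.5% = 840 px for the columns.
8c + 7·4 = 840 → 8c = 812 → c = 101.5 px.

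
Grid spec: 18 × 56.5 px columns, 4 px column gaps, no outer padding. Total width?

Total width: 18·56.5 + 17·4 = 1085 px.

1085 px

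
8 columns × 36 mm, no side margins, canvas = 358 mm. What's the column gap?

8·36 + 7g = 358 → 7g = 70 → g = 10 mm.

10 mm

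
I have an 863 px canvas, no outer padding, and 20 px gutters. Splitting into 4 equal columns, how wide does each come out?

200.75 px

4c + 3·20 = 863 → 4c = 803 → c = 200.75 px.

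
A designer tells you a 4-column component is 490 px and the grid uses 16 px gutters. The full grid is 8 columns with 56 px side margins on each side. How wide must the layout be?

4 columns + 3 gutters: 4c + 3·16 = 490.
4c = 490 − 48 = 442, so c = 110.5 px.
Total width: 2·56 + 8·110.5 + 7·16 = 1108 px.

1108 px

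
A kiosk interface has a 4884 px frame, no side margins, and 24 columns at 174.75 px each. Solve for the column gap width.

30 px

24 columns take 24·174.75 = 4194 px; remaining 690 splits into 23 column gaps.
g = 690 / 23 = 30 px.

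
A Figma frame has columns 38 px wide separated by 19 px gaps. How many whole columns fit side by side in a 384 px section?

7 columns

Each extra column adds 38 + 19 = 57 px.
(384 + 19) / 57 = 7.07, so 7 columns fit.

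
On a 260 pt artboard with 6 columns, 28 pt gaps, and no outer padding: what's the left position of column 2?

48 pt

260 − 5·28 = 120; ÷6 gives c = 20 pt.
Each column+gutter stride is 48 pt; with no margin, 1 of them is 48 pt.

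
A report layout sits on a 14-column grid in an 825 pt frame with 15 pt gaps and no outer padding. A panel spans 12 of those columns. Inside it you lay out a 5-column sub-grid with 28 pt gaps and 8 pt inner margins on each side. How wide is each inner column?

14 columns + 13 gaps: 14c + 13·15 = 825.
14c = 825 − 195 = 630, so c = 45 pt.
Span of 12: 12·45 + 11·15 = 540 + 165 = 705 pt.
Inner content = 705 − 2·8 = 689 pt.
689 − 4·28 = 577; ÷5 gives d = 115.4 pt.

115.4 pt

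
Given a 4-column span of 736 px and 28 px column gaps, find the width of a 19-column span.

3601 px

4c + 3·28 = 736 → 4c = 652 → c = 163 px.
19-column span = 19·163 + 18·28 = 3601 px.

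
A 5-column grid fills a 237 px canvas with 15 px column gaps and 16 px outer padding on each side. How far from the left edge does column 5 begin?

Take off 32 px of margins, leaving 205 px.
5 columns + 4 column gaps: 5c + 4·15 = 205.
5c = 205 − 60 = 145, so c = 29 px.
Each column+gutter stride is 44 px; 4 of them past the 16 px margin is 16 + 176 = 192 px.

192 px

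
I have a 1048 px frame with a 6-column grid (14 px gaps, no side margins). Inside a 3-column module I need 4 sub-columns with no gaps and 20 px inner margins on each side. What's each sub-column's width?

Subtracting 5 gaps of 14 leaves 978 for 6 columns, so c = 163 px.
Span of 3: 3·163 + 2·14 = 489 + 28 = 517 px.
Inner content = 517 − 2·20 = 477 px.
With no gaps, each column is 477/4 = 119.25 px.

119.25 px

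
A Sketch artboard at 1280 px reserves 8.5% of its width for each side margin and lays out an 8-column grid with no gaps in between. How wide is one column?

132.8 px

1280 × (1 − 2·8.5%) = 1280 × 83% = 1062.4 px for the columns.
1062.4 / 8 = 132.8 px per column.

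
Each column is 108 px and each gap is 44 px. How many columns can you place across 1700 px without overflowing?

11 columns: 11·108 + 10·44 = 1628 px ≤ 1700.
12 columns: 1780 px > 1700. So 11.

11 columns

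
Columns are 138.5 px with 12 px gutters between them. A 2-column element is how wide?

2-column span = 2·138.5 + 1·12 = 289 px.

289 px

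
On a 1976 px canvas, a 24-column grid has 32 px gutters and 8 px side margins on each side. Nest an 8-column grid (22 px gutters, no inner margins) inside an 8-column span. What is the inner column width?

Take off 16 px of margins, leaving 1960 px.
1960 − 23·32 = 1224; ÷24 gives c = 51 px.
Span of 8: 8·51 + 7·32 = 408 + 224 = 632 px.
8 columns + 7 gutters: 8d + 7·22 = 632.
8d = 632 − 154 = 478, so d = 59.75 px.

59.75 px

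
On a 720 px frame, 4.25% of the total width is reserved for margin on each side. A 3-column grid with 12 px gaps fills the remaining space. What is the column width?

Margins: 4.25% × 720 = 30.6 px each, so content = 720 − 61.2 = 658.8 px.
3 columns + 2 gaps: 3c + 2·12 = 658.8.
3c = 658.8 − 24 = 634.8, so c = 211.6 px.

211.6 px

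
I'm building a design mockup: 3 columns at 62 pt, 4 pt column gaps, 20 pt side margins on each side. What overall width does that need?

Adding margins, columns and gutters: 40 + 186 + 8 = 234 pt.

234 pt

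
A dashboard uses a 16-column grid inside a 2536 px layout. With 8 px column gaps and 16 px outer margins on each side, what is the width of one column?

149 px

Subtract both margins: 2536 − 2·16 = 2504 px.
16 columns + 15 column gaps: 16c + 15·8 = 2504.
16c = 2504 − 120 = 2384, so c = 149 px.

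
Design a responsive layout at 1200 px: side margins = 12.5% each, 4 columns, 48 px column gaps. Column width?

189 px

Each margin = 12.5% of 1200 = 150 px; content = 1200 − 2·150 = 900 px.
Subtracting 3 column gaps of 48 leaves 756 for 4 columns, so c = 189 px.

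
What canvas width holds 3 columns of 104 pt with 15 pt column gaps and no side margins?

Canvas = 3·104 + 2·15 = 312 + 30 = 342 pt.

342 pt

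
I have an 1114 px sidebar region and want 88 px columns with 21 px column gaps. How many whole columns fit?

k columns need k·88 + (k−1)·21 = k·109 − 21.
k·109 − 21 ≤ 1114 → k ≤ 1135 / 109 ≈ 10.41, so k = 10.

10 columns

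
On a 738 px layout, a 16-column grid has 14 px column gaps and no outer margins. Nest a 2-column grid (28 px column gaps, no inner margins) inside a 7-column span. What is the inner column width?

738 − 15·14 = 528; ÷16 gives c = 33 px.
Span of 7: 7·33 + 6·14 = 231 + 84 = 315 px.
2d + 1·28 = 315 → 2d = 287 → d = 143.5 px.

143.5 px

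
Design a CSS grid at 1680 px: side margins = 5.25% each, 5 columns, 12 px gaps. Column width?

291.12 px

1680 × (1 − 2·5.25%) = 1680 × 89.5% = 1503.6 px for the columns.
5 columns + 4 gaps: 5c + 4·12 = 1503.6.
5c = 1503.6 − 48 = 1455.6, so c = 291.12 px.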